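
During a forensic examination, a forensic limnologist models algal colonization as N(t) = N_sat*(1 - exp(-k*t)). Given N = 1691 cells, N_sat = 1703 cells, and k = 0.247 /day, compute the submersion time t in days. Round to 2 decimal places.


PMSI from diatom colonization curve:
N / N_sat = 1691 / 1703 = 0.992954
1 - N/N_sat = 0.007046
ln(1 - N/N_sat) = -4.955295
t = -ln(1 - N/N_sat) / k = -(-4.955295) / 0.247 = 20.06 days

20.06


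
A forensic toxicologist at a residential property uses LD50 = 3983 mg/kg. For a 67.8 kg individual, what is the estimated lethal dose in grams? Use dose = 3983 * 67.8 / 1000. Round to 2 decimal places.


Lethal dose calculation:
Lethal dose = LD50 * body_weight / 1000
= 3983 * 67.8 / 1000
= 270047.4 / 1000
= 270.05 g

270.05


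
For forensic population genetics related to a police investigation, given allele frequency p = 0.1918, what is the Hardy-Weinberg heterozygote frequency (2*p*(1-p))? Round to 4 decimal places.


Hardy-Weinberg heterozygote frequency:
q = 1 - p = 1 - 0.1918 = 0.8082
2pq = 2 * 0.1918 * 0.8082 = 0.3100

0.3100


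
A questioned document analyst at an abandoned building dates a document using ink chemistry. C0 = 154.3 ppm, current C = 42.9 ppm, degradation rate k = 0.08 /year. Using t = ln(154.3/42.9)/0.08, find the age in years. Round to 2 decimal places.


Document age estimation:
C0/C = 154.3 / 42.9 = 3.596737
ln(C0/C) = 1.280027
t = 1.280027 / 0.08 = 16.00 years

16.00


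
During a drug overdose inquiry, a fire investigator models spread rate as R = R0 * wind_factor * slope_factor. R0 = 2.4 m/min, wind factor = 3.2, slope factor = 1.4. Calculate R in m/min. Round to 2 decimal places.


Fire spread rate calculation:
R = R0 * wind_factor * slope_factor
= 2.4 * 3.2 * 1.4
= 7.68 * 1.4
= 10.75 m/min

10.75


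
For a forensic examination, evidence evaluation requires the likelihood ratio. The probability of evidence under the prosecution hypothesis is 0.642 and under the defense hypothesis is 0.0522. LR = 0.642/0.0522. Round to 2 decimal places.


Likelihood ratio calculation:
LR = P(E|Hp) / P(E|Hd)
LR = 0.642 / 0.0522
LR = 12.30

12.30


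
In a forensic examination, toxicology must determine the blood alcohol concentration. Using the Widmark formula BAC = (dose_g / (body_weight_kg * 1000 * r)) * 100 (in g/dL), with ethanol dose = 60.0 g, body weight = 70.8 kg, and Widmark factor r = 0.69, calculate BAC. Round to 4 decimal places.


Applying the Widmark formula:
BAC = (dose_g / (body_wt * 1000 * r)) * 100
Denominator = 70.8 * 1000 * 0.69 = 48852
BAC = (60.0 / 48852) * 100
BAC = 0.1228 g/dL

0.1228


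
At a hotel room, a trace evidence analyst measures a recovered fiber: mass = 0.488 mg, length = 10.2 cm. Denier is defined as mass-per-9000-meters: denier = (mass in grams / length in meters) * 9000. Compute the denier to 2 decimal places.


Denier calculation:
Mass in grams = 0.488 mg / 1000 = 0.000488 g
Length in meters = 10.2 cm / 100 = 0.102 m
Linear density = mass / length = 0.000488 / 0.102 = 0.00478431 g/m
Denier = (g/m) * 9000 = 0.00478431 * 9000 = 43.06

43.06


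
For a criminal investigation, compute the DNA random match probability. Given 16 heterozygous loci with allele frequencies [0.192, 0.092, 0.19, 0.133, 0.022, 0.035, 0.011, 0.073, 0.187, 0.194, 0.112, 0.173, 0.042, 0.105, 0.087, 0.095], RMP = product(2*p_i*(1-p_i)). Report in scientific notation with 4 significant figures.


Computing RMP for 16 loci:
Locus 1: 2 * 0.192 * 0.808 = 0.310272
Locus 2: 2 * 0.092 * 0.908 = 0.167072
Locus 3: 2 * 0.19 * 0.81 = 0.3078
Locus 4: 2 * 0.133 * 0.867 = 0.230622
Locus 5: 2 * 0.022 * 0.978 = 0.043032
Locus 6: 2 * 0.035 * 0.965 = 0.06755
Locus 7: 2 * 0.011 * 0.989 = 0.021758
Locus 8: 2 * 0.073 * 0.927 = 0.135342
Locus 9: 2 * 0.187 * 0.813 = 0.304062
Locus 10: 2 * 0.194 * 0.806 = 0.312728
Locus 11: 2 * 0.112 * 0.888 = 0.198912
Locus 12: 2 * 0.173 * 0.827 = 0.286142
Locus 13: 2 * 0.042 * 0.958 = 0.080472
Locus 14: 2 * 0.105 * 0.895 = 0.18795
Locus 15: 2 * 0.087 * 0.913 = 0.158862
Locus 16: 2 * 0.095 * 0.905 = 0.17195
RMP = 7.043e-14

7.043e-14


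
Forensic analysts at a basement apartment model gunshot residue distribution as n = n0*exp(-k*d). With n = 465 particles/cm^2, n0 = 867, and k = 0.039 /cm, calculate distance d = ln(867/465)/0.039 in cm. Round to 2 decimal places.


GSR distance calculation:
n0/n = 867 / 465 = 1.864516
ln(n0/n) = 0.623002
d = 0.623002 / 0.039 = 15.97 cm

15.97


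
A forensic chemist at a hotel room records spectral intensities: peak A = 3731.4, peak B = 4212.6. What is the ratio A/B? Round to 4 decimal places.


Spectral peak ratio:
Peak A = 3731.4 counts
Peak B = 4212.6 counts
Ratio = 3731.4 / 4212.6 = 0.8858

0.8858


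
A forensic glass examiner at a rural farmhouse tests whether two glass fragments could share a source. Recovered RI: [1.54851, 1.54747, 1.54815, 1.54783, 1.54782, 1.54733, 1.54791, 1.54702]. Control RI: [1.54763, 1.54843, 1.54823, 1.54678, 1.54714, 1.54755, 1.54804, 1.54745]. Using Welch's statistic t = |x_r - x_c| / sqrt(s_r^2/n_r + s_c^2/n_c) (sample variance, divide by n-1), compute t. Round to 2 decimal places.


Welch's t-criterion for glass RI comparison:
Recovered mean = sum / n_r = 12.38204 / 8 = 1.547755
Control mean = sum / n_c = 12.38125 / 8 = 1.5476562
Recovered sample variance s_r^2 = 2.23143e-07
Control sample variance s_c^2 = 3.09141e-07
Welch SE (unpooled) = sqrt(s_r^2/n_r + s_c^2/n_c) = sqrt(2.78929e-08 + 3.86426e-08) = sqrt(6.65355e-08) = 0.000257945
|mean_r - mean_c| = 9.875e-05
t = 9.875e-05 / 0.000257945 = 0.38

0.38


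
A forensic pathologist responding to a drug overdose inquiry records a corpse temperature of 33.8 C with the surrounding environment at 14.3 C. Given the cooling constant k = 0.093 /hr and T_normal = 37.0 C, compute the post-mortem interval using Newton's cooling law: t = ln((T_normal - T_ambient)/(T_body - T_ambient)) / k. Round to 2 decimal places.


Using Newton's law of cooling:
t = ln((T_normal - T_ambient) / (T_body - T_ambient)) / k
T_normal - T_ambient = 22.7
T_body - T_ambient = 19.5
Ratio = 1.164103
ln(ratio) = 0.151951
t = 0.151951 / 0.093 = 1.63 hours

1.63


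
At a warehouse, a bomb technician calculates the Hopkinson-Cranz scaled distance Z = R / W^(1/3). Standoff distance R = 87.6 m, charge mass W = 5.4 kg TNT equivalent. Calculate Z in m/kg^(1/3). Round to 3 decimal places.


Scaled distance calculation:
W^(1/3) = 5.4^(1/3) = 1.754411
Z = R / W^(1/3) = 87.6 / 1.754411
Z = 49.931 m/kg^(1/3)

49.931


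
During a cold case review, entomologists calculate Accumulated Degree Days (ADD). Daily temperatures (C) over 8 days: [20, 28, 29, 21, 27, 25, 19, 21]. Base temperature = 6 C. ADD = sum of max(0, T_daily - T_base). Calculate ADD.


Computing ADD day by day:
Day 1: max(0, 20 - 6) = 14
Day 2: max(0, 28 - 6) = 22
Day 3: max(0, 29 - 6) = 23
Day 4: max(0, 21 - 6) = 15
Day 5: max(0, 27 - 6) = 21
Day 6: max(0, 25 - 6) = 19
Day 7: max(0, 19 - 6) = 13
Day 8: max(0, 21 - 6) = 15
Total ADD = 142

142


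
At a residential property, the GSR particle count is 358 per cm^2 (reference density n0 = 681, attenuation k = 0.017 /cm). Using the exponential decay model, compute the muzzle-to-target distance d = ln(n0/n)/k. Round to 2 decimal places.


GSR distance calculation:
n0/n = 681 / 358 = 1.902235
ln(n0/n) = 0.64303
d = 0.64303 / 0.017 = 37.83 cm

37.83


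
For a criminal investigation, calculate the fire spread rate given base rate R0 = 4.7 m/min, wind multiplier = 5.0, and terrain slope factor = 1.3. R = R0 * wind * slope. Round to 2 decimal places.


Fire spread rate calculation:
R = R0 * wind_factor * slope_factor
= 4.7 * 5.0 * 1.3
= 23.5 * 1.3
= 30.55 m/min

30.55


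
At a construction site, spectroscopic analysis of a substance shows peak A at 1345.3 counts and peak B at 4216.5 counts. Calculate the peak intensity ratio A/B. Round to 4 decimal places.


Spectral peak ratio:
Peak A = 1345.3 counts
Peak B = 4216.5 counts
Ratio = 1345.3 / 4216.5 = 0.3191

0.3191


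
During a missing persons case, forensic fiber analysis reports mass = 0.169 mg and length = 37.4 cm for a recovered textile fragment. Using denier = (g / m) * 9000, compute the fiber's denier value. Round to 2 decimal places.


Denier calculation:
Mass in grams = 0.169 mg / 1000 = 0.000169 g
Length in meters = 37.4 cm / 100 = 0.374 m
Linear density = mass / length = 0.000169 / 0.374 = 0.00045187 g/m
Denier = (g/m) * 9000 = 0.00045187 * 9000 = 4.07

4.07


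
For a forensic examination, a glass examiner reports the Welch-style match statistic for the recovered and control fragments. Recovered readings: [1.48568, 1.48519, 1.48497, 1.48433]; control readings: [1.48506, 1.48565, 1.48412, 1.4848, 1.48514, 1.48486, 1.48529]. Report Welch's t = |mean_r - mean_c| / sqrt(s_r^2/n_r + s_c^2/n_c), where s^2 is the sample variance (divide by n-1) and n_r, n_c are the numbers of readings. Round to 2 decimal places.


Welch's t-criterion for glass RI comparison:
Recovered mean = sum / n_r = 5.94017 / 4 = 1.4850425
Control mean = sum / n_c = 10.39492 / 7 = 1.4849886
Recovered sample variance s_r^2 = 3.13692e-07
Control sample variance s_c^2 = 2.27148e-07
Welch SE (unpooled) = sqrt(s_r^2/n_r + s_c^2/n_c) = sqrt(7.84229e-08 + 3.24497e-08) = sqrt(1.10873e-07) = 0.000332976
|mean_r - mean_c| = 5.39286e-05
t = 5.39286e-05 / 0.000332976 = 0.16

0.16


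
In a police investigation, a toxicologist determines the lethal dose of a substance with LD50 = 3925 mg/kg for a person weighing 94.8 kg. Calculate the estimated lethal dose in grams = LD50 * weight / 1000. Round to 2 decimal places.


Lethal dose calculation:
Lethal dose = LD50 * body_weight / 1000
= 3925 * 94.8 / 1000
= 372090 / 1000
= 372.09 g

372.09


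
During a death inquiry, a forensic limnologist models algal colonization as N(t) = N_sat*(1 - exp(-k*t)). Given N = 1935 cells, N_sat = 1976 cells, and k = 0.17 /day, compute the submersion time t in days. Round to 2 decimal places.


PMSI from diatom colonization curve:
N / N_sat = 1935 / 1976 = 0.979251
1 - N/N_sat = 0.020749
ln(1 - N/N_sat) = -3.875257
t = -ln(1 - N/N_sat) / k = -(-3.875257) / 0.17 = 22.80 days

22.80


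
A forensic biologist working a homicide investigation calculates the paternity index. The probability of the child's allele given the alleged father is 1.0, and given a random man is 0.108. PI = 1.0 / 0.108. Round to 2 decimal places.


Paternity Index calculation:
PI = P(allele|father) / P(allele|random)
PI = 1.0 / 0.108
PI = 9.26

9.26


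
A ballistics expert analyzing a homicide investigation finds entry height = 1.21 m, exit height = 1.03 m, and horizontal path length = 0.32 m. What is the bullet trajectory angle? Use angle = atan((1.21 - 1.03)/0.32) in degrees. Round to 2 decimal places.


Bullet trajectory angle:
Height difference = 1.21 - 1.03 = 0.18 m
angle = atan(0.18 / 0.32)
angle = atan(0.5625)
angle = 29.36 degrees

29.36


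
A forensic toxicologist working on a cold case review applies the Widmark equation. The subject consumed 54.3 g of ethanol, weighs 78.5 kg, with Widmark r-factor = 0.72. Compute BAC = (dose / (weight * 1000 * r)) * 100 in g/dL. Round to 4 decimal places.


Applying the Widmark formula:
BAC = (dose_g / (body_wt * 1000 * r)) * 100
Denominator = 78.5 * 1000 * 0.72 = 56520
BAC = (54.3 / 56520) * 100
BAC = 0.0961 g/dL

0.0961


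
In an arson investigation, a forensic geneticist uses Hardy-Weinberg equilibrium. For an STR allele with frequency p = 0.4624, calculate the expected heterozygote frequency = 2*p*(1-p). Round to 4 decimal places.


Hardy-Weinberg heterozygote frequency:
q = 1 - p = 1 - 0.4624 = 0.5376
2pq = 2 * 0.4624 * 0.5376 = 0.4972

0.4972


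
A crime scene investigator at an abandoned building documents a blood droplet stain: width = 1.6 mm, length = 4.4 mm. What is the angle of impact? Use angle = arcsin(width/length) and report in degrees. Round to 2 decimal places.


Blood spatter impact angle calculation:
width / length = 1.6 / 4.4 = 0.363636
angle = arcsin(0.363636)
angle = 21.32 degrees

21.32


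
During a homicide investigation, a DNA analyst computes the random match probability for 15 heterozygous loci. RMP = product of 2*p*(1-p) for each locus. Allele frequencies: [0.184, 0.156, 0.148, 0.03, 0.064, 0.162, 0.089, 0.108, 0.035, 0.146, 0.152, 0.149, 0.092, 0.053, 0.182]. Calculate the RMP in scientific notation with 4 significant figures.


Computing RMP for 15 loci:
Locus 1: 2 * 0.184 * 0.816 = 0.300288
Locus 2: 2 * 0.156 * 0.844 = 0.263328
Locus 3: 2 * 0.148 * 0.852 = 0.252192
Locus 4: 2 * 0.03 * 0.97 = 0.0582
Locus 5: 2 * 0.064 * 0.936 = 0.119808
Locus 6: 2 * 0.162 * 0.838 = 0.271512
Locus 7: 2 * 0.089 * 0.911 = 0.162158
Locus 8: 2 * 0.108 * 0.892 = 0.192672
Locus 9: 2 * 0.035 * 0.965 = 0.06755
Locus 10: 2 * 0.146 * 0.854 = 0.249368
Locus 11: 2 * 0.152 * 0.848 = 0.257792
Locus 12: 2 * 0.149 * 0.851 = 0.253598
Locus 13: 2 * 0.092 * 0.908 = 0.167072
Locus 14: 2 * 0.053 * 0.947 = 0.100382
Locus 15: 2 * 0.182 * 0.818 = 0.297752
RMP = 6.487e-12

6.487e-12


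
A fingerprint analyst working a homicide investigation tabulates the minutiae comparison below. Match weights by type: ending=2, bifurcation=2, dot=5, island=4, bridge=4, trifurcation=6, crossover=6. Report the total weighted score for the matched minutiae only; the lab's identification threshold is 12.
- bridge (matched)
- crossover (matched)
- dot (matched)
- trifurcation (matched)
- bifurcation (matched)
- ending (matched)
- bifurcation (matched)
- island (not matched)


Weighted minutiae match score:
  bridge: matched, +4 (running total 4)
  crossover: matched, +6 (running total 10)
  dot: matched, +5 (running total 15)
  trifurcation: matched, +6 (running total 21)
  bifurcation: matched, +2 (running total 23)
  ending: matched, +2 (running total 25)
  bifurcation: matched, +2 (running total 27)
  island: not matched, +0
Total score = 27
Threshold = 12; verdict = identification

27


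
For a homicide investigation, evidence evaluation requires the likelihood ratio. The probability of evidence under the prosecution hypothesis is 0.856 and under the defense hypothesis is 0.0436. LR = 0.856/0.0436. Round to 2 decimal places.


Likelihood ratio calculation:
LR = P(E|Hp) / P(E|Hd)
LR = 0.856 / 0.0436
LR = 19.63

19.63


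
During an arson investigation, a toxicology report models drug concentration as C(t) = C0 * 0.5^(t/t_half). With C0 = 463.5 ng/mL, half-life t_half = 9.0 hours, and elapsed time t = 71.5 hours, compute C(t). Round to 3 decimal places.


Drug concentration decay:
Number of half-lives = t / t_half = 71.5 / 9.0 = 7.944444
Decay factor = 0.5^7.944444 = 0.00405961
C(t) = 463.5 * 0.00405961 = 1.882 ng/mL

1.882


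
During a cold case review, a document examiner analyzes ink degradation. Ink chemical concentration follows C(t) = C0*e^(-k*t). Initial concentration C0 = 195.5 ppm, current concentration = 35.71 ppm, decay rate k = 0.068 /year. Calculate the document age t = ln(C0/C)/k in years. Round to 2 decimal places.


Document age estimation:
C0/C = 195.5 / 35.71 = 5.474657
ln(C0/C) = 1.70013
t = 1.70013 / 0.068 = 25.00 years

25.00


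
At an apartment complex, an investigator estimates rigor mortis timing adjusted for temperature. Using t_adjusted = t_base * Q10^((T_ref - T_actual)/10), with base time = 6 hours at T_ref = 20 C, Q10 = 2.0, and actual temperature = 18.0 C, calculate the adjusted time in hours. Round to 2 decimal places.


Rigor mortis time adjustment:
Exponent = (T_ref - T_actual) / 10 = (20 - 18.0) / 10 = 0.2
Q10 factor = 2.0^0.2 = 1.1487
t_adjusted = 6 * 1.1487 = 6.89 hours

6.89


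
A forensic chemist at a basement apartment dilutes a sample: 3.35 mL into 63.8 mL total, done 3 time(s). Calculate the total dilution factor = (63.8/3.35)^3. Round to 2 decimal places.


Dilution factor calculation:
Single dilution = V_total / V_sample = 63.8 / 3.35 ≈ 19.044776
Number of dilutions = 3
Total DF = (63.8 / 3.35)^3 (full precision, rounded at the end) = 6907.61

6907.61


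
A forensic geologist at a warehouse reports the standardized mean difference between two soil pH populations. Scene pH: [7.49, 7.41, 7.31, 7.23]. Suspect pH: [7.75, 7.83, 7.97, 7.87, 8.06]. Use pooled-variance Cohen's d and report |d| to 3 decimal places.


Pooled-variance Cohen's d for soil pH comparison:
Scene mean = 29.44 / 4 = 7.36
Suspect mean = 39.48 / 5 = 7.896
Scene sample variance s_s^2 = 0.012933
Suspect sample variance s_c^2 = 0.01468
Pooled variance = ((n_s-1)*s_s^2 + (n_c-1)*s_c^2) / (n_s + n_c - 2) = 0.013931
Pooled SD = sqrt(0.013931) = 0.11803
Mean difference = -0.536
|d| = |-0.536| / 0.11803 = 4.541

4.541


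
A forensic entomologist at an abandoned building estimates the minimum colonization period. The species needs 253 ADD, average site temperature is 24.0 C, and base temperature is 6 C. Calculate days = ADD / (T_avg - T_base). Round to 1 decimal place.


Insect development time:
Effective temperature = avg_temp - T_base = 24.0 - 6 = 18.0 C
Days = ADD / effective_temp = 253 / 18.0 = 14.1 days

14.1


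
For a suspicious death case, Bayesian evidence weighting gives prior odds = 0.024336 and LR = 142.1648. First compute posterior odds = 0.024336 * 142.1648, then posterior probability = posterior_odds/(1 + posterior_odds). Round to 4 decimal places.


Bayesian evidence evaluation:
Posterior odds = prior_odds * LR = 0.024336 * 142.1648 = 3.459723
Posterior probability = posterior_odds / (1 + posterior_odds)
= 3.459723 / (1 + 3.459723)
= 3.459723 / 4.459723
= 0.7758

0.7758


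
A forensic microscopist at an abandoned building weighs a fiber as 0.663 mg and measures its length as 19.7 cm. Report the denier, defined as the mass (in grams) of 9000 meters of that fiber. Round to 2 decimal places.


Denier calculation:
Mass in grams = 0.663 mg / 1000 = 0.000663 g
Length in meters = 19.7 cm / 100 = 0.197 m
Linear density = mass / length = 0.000663 / 0.197 = 0.00336548 g/m
Denier = (g/m) * 9000 = 0.00336548 * 9000 = 30.29

30.29


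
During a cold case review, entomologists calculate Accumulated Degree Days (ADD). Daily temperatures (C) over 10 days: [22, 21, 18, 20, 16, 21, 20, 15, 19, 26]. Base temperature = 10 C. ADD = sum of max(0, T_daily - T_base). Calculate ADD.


Computing ADD day by day:
Day 1: max(0, 22 - 10) = 12
Day 2: max(0, 21 - 10) = 11
Day 3: max(0, 18 - 10) = 8
Day 4: max(0, 20 - 10) = 10
Day 5: max(0, 16 - 10) = 6
Day 6: max(0, 21 - 10) = 11
Day 7: max(0, 20 - 10) = 10
Day 8: max(0, 15 - 10) = 5
Day 9: max(0, 19 - 10) = 9
Day 10: max(0, 26 - 10) = 16
Total ADD = 98

98


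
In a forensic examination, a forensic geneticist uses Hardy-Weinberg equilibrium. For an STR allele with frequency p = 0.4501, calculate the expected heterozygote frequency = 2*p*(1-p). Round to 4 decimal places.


Hardy-Weinberg heterozygote frequency:
q = 1 - p = 1 - 0.4501 = 0.5499
2pq = 2 * 0.4501 * 0.5499 = 0.4950

0.4950


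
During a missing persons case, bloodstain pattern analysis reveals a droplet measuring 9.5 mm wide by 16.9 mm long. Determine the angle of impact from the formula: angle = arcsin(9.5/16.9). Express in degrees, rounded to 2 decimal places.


Blood spatter impact angle calculation:
width / length = 9.5 / 16.9 = 0.56213
angle = arcsin(0.56213)
angle = 34.20 degrees

34.20


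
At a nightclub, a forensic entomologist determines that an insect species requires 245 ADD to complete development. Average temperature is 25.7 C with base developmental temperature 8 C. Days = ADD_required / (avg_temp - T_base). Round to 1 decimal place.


Insect development time:
Effective temperature = avg_temp - T_base = 25.7 - 8 = 17.7 C
Days = ADD / effective_temp = 245 / 17.7 = 13.8 days

13.8


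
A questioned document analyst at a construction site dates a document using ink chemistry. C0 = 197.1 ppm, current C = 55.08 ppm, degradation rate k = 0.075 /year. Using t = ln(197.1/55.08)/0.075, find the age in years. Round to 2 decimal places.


Document age estimation:
C0/C = 197.1 / 55.08 = 3.578431
ln(C0/C) = 1.274924
t = 1.274924 / 0.075 = 17.00 years

17.00


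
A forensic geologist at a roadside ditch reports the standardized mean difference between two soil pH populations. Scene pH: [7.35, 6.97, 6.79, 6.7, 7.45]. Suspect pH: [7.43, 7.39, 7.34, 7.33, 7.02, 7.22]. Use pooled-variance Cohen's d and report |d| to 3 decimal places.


Pooled-variance Cohen's d for soil pH comparison:
Scene mean = 35.26 / 5 = 7.052
Suspect mean = 43.73 / 6 = 7.288333
Scene sample variance s_s^2 = 0.11162
Suspect sample variance s_c^2 = 0.022297
Pooled variance = ((n_s-1)*s_s^2 + (n_c-1)*s_c^2) / (n_s + n_c - 2) = 0.061996
Pooled SD = sqrt(0.061996) = 0.24899
Mean difference = -0.236333
|d| = |-0.236333| / 0.24899 = 0.949

0.949


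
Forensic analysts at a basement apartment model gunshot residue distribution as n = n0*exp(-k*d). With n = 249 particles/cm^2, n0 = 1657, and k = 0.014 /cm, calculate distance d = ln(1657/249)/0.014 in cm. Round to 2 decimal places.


GSR distance calculation:
n0/n = 1657 / 249 = 6.654618
ln(n0/n) = 1.895311
d = 1.895311 / 0.014 = 135.38 cm

135.38


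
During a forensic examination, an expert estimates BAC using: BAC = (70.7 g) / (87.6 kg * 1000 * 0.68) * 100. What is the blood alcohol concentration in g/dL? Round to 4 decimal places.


Applying the Widmark formula:
BAC = (dose_g / (body_wt * 1000 * r)) * 100
Denominator = 87.6 * 1000 * 0.68 = 59568
BAC = (70.7 / 59568) * 100
BAC = 0.1187 g/dL

0.1187


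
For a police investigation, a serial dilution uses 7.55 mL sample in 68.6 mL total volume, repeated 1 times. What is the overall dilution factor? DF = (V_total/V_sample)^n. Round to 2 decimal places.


Dilution factor calculation:
Single dilution = V_total / V_sample = 68.6 / 7.55 ≈ 9.086093
Number of dilutions = 1
Total DF = (68.6 / 7.55)^1 (full precision, rounded at the end) = 9.09

9.09


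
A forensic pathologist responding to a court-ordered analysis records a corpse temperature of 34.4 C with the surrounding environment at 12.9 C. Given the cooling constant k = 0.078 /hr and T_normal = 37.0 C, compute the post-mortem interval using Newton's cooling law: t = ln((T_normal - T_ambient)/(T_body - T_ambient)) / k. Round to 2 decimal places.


Using Newton's law of cooling:
t = ln((T_normal - T_ambient) / (T_body - T_ambient)) / k
T_normal - T_ambient = 24.1
T_body - T_ambient = 21.5
Ratio = 1.12093
ln(ratio) = 0.114159
t = 0.114159 / 0.078 = 1.46 hours

1.46


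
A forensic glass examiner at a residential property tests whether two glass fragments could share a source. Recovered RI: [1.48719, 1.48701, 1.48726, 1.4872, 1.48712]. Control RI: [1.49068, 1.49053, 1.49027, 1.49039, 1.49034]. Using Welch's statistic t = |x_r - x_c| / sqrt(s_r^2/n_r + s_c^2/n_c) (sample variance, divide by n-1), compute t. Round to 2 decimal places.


Welch's t-criterion for glass RI comparison:
Recovered mean = sum / n_r = 7.43578 / 5 = 1.487156
Control mean = sum / n_c = 7.45221 / 5 = 1.490442
Recovered sample variance s_r^2 = 9.13e-09
Control sample variance s_c^2 = 2.677e-08
Welch SE (unpooled) = sqrt(s_r^2/n_r + s_c^2/n_c) = sqrt(1.826e-09 + 5.354e-09) = sqrt(7.18e-09) = 8.47349e-05
|mean_r - mean_c| = 0.003286
t = 0.003286 / 8.47349e-05 = 38.78

38.78


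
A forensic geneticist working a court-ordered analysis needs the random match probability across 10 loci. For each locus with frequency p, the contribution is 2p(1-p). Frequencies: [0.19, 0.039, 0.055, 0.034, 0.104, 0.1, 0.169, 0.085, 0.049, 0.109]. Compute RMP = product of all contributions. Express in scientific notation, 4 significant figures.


Computing RMP for 10 loci:
Locus 1: 2 * 0.19 * 0.81 = 0.3078
Locus 2: 2 * 0.039 * 0.961 = 0.074958
Locus 3: 2 * 0.055 * 0.945 = 0.10395
Locus 4: 2 * 0.034 * 0.966 = 0.065688
Locus 5: 2 * 0.104 * 0.896 = 0.186368
Locus 6: 2 * 0.1 * 0.9 = 0.18
Locus 7: 2 * 0.169 * 0.831 = 0.280878
Locus 8: 2 * 0.085 * 0.915 = 0.15555
Locus 9: 2 * 0.049 * 0.951 = 0.093198
Locus 10: 2 * 0.109 * 0.891 = 0.194238
RMP = 4.180e-09

4.180e-09


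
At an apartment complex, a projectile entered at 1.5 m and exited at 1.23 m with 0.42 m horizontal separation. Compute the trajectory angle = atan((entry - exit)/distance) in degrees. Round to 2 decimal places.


Bullet trajectory angle:
Height difference = 1.5 - 1.23 = 0.27 m
angle = atan(0.27 / 0.42)
angle = atan(0.642857)
angle = 32.74 degrees

32.74


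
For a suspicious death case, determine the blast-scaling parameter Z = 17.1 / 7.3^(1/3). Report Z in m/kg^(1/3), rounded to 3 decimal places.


Scaled distance calculation:
W^(1/3) = 7.3^(1/3) = 1.939877
Z = R / W^(1/3) = 17.1 / 1.939877
Z = 8.815 m/kg^(1/3)

8.815


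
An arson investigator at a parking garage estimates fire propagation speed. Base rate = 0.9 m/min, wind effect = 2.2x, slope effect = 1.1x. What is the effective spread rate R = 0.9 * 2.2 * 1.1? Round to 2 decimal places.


Fire spread rate calculation:
R = R0 * wind_factor * slope_factor
= 0.9 * 2.2 * 1.1
= 1.98 * 1.1
= 2.18 m/min

2.18


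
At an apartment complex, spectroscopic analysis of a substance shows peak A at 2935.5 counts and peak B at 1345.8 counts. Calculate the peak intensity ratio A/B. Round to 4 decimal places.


Spectral peak ratio:
Peak A = 2935.5 counts
Peak B = 1345.8 counts
Ratio = 2935.5 / 1345.8 = 2.1812

2.1812


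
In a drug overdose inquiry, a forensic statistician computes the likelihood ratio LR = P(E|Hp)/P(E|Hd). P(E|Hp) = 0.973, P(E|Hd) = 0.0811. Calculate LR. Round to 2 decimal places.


Likelihood ratio calculation:
LR = P(E|Hp) / P(E|Hd)
LR = 0.973 / 0.0811
LR = 12.00

12.00


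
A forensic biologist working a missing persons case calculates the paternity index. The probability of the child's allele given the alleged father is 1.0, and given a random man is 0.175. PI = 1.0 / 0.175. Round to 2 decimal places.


Paternity Index calculation:
PI = P(allele|father) / P(allele|random)
PI = 1.0 / 0.175
PI = 5.71

5.71


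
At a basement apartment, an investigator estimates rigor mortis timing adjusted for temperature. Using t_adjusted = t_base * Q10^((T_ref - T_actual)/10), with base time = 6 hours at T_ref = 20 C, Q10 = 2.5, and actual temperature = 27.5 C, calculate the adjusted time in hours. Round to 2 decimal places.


Rigor mortis time adjustment:
Exponent = (T_ref - T_actual) / 10 = (20 - 27.5) / 10 = -0.75
Q10 factor = 2.5^-0.75 = 0.50297
t_adjusted = 6 * 0.50297 = 3.02 hours

3.02


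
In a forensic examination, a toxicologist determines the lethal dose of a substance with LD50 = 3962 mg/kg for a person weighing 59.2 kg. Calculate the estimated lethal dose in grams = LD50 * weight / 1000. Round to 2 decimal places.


Lethal dose calculation:
Lethal dose = LD50 * body_weight / 1000
= 3962 * 59.2 / 1000
= 234550.4 / 1000
= 234.55 g

234.55


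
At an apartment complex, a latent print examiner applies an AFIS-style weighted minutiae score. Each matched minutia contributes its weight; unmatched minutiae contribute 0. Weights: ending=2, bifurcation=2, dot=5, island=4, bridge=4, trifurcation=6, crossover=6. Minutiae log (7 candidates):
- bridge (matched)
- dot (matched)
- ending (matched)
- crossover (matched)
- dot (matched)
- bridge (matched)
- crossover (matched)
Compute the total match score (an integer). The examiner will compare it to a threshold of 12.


Weighted minutiae match score:
  bridge: matched, +4 (running total 4)
  dot: matched, +5 (running total 9)
  ending: matched, +2 (running total 11)
  crossover: matched, +6 (running total 17)
  dot: matched, +5 (running total 22)
  bridge: matched, +4 (running total 26)
  crossover: matched, +6 (running total 32)
Total score = 32
Threshold = 12; verdict = identification

32


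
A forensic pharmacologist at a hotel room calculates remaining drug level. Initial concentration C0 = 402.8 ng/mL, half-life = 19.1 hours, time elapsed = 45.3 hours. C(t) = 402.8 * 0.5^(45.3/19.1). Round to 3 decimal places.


Drug concentration decay:
Number of half-lives = t / t_half = 45.3 / 19.1 = 2.371728
Decay factor = 0.5^2.371728 = 0.19321406
C(t) = 402.8 * 0.19321406 = 77.827 ng/mL

77.827


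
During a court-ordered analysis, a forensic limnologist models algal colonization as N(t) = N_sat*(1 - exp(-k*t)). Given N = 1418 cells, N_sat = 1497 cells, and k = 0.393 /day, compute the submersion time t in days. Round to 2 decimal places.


PMSI from diatom colonization curve:
N / N_sat = 1418 / 1497 = 0.947228
1 - N/N_sat = 0.052772
ln(1 - N/N_sat) = -2.941775
t = -ln(1 - N/N_sat) / k = -(-2.941775) / 0.393 = 7.49 days

7.49


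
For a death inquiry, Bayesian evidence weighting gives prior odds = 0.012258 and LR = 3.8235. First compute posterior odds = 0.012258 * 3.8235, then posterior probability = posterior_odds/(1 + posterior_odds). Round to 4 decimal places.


Bayesian evidence evaluation:
Posterior odds = prior_odds * LR = 0.012258 * 3.8235 = 0.04686846
Posterior probability = posterior_odds / (1 + posterior_odds)
= 0.04686846 / (1 + 0.04686846)
= 0.04686846 / 1.04686846
= 0.0448

0.0448


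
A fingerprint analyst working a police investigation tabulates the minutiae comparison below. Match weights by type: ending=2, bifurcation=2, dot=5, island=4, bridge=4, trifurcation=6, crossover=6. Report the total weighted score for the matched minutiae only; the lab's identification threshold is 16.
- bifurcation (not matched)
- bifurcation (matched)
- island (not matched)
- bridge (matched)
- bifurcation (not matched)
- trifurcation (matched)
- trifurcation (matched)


Weighted minutiae match score:
  bifurcation: not matched, +0
  bifurcation: matched, +2 (running total 2)
  island: not matched, +0
  bridge: matched, +4 (running total 6)
  bifurcation: not matched, +0
  trifurcation: matched, +6 (running total 12)
  trifurcation: matched, +6 (running total 18)
Total score = 18
Threshold = 16; verdict = identification

18


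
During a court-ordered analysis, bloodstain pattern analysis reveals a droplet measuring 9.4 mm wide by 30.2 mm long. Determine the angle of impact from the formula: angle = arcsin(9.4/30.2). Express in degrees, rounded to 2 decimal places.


Blood spatter impact angle calculation:
width / length = 9.4 / 30.2 = 0.311258
angle = arcsin(0.311258)
angle = 18.14 degrees

18.14


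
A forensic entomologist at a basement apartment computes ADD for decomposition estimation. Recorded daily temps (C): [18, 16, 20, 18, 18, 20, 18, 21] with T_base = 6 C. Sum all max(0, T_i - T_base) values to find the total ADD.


Computing ADD day by day:
Day 1: max(0, 18 - 6) = 12
Day 2: max(0, 16 - 6) = 10
Day 3: max(0, 20 - 6) = 14
Day 4: max(0, 18 - 6) = 12
Day 5: max(0, 18 - 6) = 12
Day 6: max(0, 20 - 6) = 14
Day 7: max(0, 18 - 6) = 12
Day 8: max(0, 21 - 6) = 15
Total ADD = 101

101


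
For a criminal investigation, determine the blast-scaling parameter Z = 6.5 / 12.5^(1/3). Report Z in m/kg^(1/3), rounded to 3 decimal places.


Scaled distance calculation:
W^(1/3) = 12.5^(1/3) = 2.320794
Z = R / W^(1/3) = 6.5 / 2.320794
Z = 2.801 m/kg^(1/3)

2.801


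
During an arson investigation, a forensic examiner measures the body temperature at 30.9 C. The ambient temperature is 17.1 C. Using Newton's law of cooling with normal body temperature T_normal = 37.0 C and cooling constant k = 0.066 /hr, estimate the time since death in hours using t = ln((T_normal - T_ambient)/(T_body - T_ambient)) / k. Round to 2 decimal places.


Using Newton's law of cooling:
t = ln((T_normal - T_ambient) / (T_body - T_ambient)) / k
T_normal - T_ambient = 19.9
T_body - T_ambient = 13.8
Ratio = 1.442029
ln(ratio) = 0.366051
t = 0.366051 / 0.066 = 5.55 hours

5.55


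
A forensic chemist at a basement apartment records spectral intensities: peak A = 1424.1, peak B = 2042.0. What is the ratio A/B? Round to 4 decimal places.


Spectral peak ratio:
Peak A = 1424.1 counts
Peak B = 2042.0 counts
Ratio = 1424.1 / 2042.0 = 0.6974

0.6974


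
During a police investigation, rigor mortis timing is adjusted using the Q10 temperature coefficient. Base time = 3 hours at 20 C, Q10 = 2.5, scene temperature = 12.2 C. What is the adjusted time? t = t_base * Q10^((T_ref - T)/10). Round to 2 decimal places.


Rigor mortis time adjustment:
Exponent = (T_ref - T_actual) / 10 = (20 - 12.2) / 10 = 0.78
Q10 factor = 2.5^0.78 = 2.04359
t_adjusted = 3 * 2.04359 = 6.13 hours

6.13


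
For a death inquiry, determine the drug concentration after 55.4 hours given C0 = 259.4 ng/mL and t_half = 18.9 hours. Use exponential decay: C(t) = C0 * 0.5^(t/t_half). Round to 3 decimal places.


Drug concentration decay:
Number of half-lives = t / t_half = 55.4 / 18.9 = 2.931217
Decay factor = 0.5^2.931217 = 0.13110394
C(t) = 259.4 * 0.13110394 = 34.008 ng/mL

34.008


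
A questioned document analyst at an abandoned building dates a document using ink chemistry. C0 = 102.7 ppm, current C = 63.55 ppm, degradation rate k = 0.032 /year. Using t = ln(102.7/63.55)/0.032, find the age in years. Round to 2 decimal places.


Document age estimation:
C0/C = 102.7 / 63.55 = 1.61605
ln(C0/C) = 0.479985
t = 0.479985 / 0.032 = 15.00 years

15.00


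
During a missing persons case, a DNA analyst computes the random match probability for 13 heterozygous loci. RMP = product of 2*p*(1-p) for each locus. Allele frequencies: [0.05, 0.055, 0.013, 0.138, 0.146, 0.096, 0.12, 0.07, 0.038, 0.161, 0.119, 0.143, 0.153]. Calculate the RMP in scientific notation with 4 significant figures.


Computing RMP for 13 loci:
Locus 1: 2 * 0.05 * 0.95 = 0.095
Locus 2: 2 * 0.055 * 0.945 = 0.10395
Locus 3: 2 * 0.013 * 0.987 = 0.025662
Locus 4: 2 * 0.138 * 0.862 = 0.237912
Locus 5: 2 * 0.146 * 0.854 = 0.249368
Locus 6: 2 * 0.096 * 0.904 = 0.173568
Locus 7: 2 * 0.12 * 0.88 = 0.2112
Locus 8: 2 * 0.07 * 0.93 = 0.1302
Locus 9: 2 * 0.038 * 0.962 = 0.073112
Locus 10: 2 * 0.161 * 0.839 = 0.270158
Locus 11: 2 * 0.119 * 0.881 = 0.209678
Locus 12: 2 * 0.143 * 0.857 = 0.245102
Locus 13: 2 * 0.153 * 0.847 = 0.259182
RMP = 1.888e-11

1.888e-11


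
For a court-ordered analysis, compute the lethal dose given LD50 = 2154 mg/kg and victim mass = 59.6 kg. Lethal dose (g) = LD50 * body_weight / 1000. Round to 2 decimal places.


Lethal dose calculation:
Lethal dose = LD50 * body_weight / 1000
= 2154 * 59.6 / 1000
= 128378.4 / 1000
= 128.38 g

128.38


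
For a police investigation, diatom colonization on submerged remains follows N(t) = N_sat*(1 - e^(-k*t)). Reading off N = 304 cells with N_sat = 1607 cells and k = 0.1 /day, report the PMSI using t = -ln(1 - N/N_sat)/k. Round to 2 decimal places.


PMSI from diatom colonization curve:
N / N_sat = 304 / 1607 = 0.189172
1 - N/N_sat = 0.810828
ln(1 - N/N_sat) = -0.209699
t = -ln(1 - N/N_sat) / k = -(-0.209699) / 0.1 = 2.10 days

2.10


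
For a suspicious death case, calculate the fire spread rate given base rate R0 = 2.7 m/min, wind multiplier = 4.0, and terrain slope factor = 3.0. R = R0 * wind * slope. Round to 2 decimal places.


Fire spread rate calculation:
R = R0 * wind_factor * slope_factor
= 2.7 * 4.0 * 3.0
= 10.8 * 3.0
= 32.40 m/min

32.40


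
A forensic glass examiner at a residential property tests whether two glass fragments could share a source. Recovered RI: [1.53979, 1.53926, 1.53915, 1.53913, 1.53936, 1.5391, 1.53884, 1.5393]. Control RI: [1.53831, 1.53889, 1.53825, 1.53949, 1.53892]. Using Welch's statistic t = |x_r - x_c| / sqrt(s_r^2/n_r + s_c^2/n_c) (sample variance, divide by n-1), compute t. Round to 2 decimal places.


Welch's t-criterion for glass RI comparison:
Recovered mean = sum / n_r = 12.31393 / 8 = 1.5392412
Control mean = sum / n_c = 7.69386 / 5 = 1.538772
Recovered sample variance s_r^2 = 7.43839e-08
Control sample variance s_c^2 = 2.5932e-07
Welch SE (unpooled) = sqrt(s_r^2/n_r + s_c^2/n_c) = sqrt(9.29799e-09 + 5.1864e-08) = sqrt(6.1162e-08) = 0.00024731
|mean_r - mean_c| = 0.00046925
t = 0.00046925 / 0.00024731 = 1.90

1.90


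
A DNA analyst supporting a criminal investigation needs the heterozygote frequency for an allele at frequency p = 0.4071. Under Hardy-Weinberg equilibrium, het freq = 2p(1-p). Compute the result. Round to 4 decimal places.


Hardy-Weinberg heterozygote frequency:
q = 1 - p = 1 - 0.4071 = 0.5929
2pq = 2 * 0.4071 * 0.5929 = 0.4827

0.4827


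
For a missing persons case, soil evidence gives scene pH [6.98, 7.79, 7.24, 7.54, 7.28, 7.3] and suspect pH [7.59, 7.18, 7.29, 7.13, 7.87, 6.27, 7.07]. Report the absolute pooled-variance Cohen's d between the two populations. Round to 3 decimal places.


Pooled-variance Cohen's d for soil pH comparison:
Scene mean = 44.13 / 6 = 7.355
Suspect mean = 50.4 / 7 = 7.2
Scene sample variance s_s^2 = 0.07719
Suspect sample variance s_c^2 = 0.249367
Pooled variance = ((n_s-1)*s_s^2 + (n_c-1)*s_c^2) / (n_s + n_c - 2) = 0.171105
Pooled SD = sqrt(0.171105) = 0.413648
Mean difference = 0.155
|d| = |0.155| / 0.413648 = 0.375

0.375


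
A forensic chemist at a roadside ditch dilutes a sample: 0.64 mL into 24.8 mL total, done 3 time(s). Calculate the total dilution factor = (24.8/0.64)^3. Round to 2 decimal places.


Dilution factor calculation:
Single dilution = V_total / V_sample = 24.8 / 0.64 ≈ 38.75
Number of dilutions = 3
Total DF = (24.8 / 0.64)^3 (full precision, rounded at the end) = 58185.55

58185.55


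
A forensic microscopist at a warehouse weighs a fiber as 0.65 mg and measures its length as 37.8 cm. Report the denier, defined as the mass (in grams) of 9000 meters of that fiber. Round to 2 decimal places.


Denier calculation:
Mass in grams = 0.65 mg / 1000 = 0.00065 g
Length in meters = 37.8 cm / 100 = 0.378 m
Linear density = mass / length = 0.00065 / 0.378 = 0.00171958 g/m
Denier = (g/m) * 9000 = 0.00171958 * 9000 = 15.48

15.48


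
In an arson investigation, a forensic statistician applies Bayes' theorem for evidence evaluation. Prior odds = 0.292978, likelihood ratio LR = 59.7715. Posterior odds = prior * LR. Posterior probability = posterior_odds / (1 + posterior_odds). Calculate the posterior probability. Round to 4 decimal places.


Bayesian evidence evaluation:
Posterior odds = prior_odds * LR = 0.292978 * 59.7715 = 17.51173
Posterior probability = posterior_odds / (1 + posterior_odds)
= 17.51173 / (1 + 17.51173)
= 17.51173 / 18.51173
= 0.9460

0.9460


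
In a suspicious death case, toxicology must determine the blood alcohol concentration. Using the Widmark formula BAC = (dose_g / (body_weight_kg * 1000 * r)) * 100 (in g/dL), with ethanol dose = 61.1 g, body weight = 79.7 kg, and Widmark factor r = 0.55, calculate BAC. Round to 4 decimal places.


Applying the Widmark formula:
BAC = (dose_g / (body_wt * 1000 * r)) * 100
Denominator = 79.7 * 1000 * 0.55 = 43835
BAC = (61.1 / 43835) * 100
BAC = 0.1394 g/dL

0.1394


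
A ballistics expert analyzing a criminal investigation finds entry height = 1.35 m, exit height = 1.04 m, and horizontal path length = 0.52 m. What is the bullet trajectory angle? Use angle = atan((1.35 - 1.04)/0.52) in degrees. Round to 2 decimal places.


Bullet trajectory angle:
Height difference = 1.35 - 1.04 = 0.31 m
angle = atan(0.31 / 0.52)
angle = atan(0.596154)
angle = 30.80 degrees

30.80


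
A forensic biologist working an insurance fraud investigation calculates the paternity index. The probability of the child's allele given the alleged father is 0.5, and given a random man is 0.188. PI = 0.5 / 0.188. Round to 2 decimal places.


Paternity Index calculation:
PI = P(allele|father) / P(allele|random)
PI = 0.5 / 0.188
PI = 2.66

2.66


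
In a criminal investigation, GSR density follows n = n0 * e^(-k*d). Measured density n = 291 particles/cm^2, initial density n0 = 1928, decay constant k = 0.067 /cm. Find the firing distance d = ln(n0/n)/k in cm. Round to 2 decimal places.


GSR distance calculation:
n0/n = 1928 / 291 = 6.62543
ln(n0/n) = 1.890915
d = 1.890915 / 0.067 = 28.22 cm

28.22


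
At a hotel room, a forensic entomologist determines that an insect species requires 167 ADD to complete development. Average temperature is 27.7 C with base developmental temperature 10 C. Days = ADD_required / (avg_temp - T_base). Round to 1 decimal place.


Insect development time:
Effective temperature = avg_temp - T_base = 27.7 - 10 = 17.7 C
Days = ADD / effective_temp = 167 / 17.7 = 9.4 days

9.4
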